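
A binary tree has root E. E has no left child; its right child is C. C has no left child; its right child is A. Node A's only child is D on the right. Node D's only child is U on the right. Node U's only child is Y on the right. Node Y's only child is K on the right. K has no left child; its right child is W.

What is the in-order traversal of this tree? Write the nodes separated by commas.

E, C, A, D, U, Y, K, W

In-order visits the left subtree, then the node, then the right subtree.
At E: no left child.
Visit E.
At E: go right to C.
  At C: no left child.
  Visit C.
  At C: go right to A.
    At A: no left child.
    Visit A.
    At A: go right to D.
      At D: no left child.
      Visit D.
      At D: go right to U.
        At U: no left child.
        Visit U.
        At U: go right to Y.
          At Y: no left child.
          Visit Y.
          At Y: go right to K.
            At K: no left child.
            Visit K.
            At K: go right to W.
              W is a leaf — visit W.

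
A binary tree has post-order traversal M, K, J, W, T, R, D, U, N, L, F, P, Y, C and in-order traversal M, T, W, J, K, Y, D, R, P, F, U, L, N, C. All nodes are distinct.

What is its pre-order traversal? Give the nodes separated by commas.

C, Y, T, M, W, J, K, P, D, R, F, L, U, N

The last element of post-order is the root; it splits in-order into left and right subtrees.
Root C: left subtree has 13 nodes {M, T, W, J, K, Y, D, R, P, F, U, L, N}, right has 0 { }.
  Root Y: left subtree has 5 nodes {M, T, W, J, K}, right has 7 {D, R, P, F, U, L, N}.
    Root T: left subtree has 1 node {M}, right has 3 {W, J, K}.
      Root W: left subtree has 0 nodes { }, right has 2 {J, K}.
        Root J: left subtree has 0 nodes { }, right has 1 {K}.
    Root P: left subtree has 2 nodes {D, R}, right has 4 {F, U, L, N}.
      Root D: left subtree has 0 nodes { }, right has 1 {R}.
      Root F: left subtree has 0 nodes { }, right has 3 {U, L, N}.
        Root L: left subtree has 1 node {U}, right has 1 {N}.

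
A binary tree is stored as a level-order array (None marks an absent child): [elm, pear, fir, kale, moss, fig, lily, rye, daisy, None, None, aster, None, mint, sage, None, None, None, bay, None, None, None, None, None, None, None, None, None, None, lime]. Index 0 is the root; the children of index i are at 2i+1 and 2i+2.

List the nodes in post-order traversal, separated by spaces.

Post-order visits the left subtree, then the right subtree, then the node.
At elm: go left to pear.
  At pear: go left to kale.
    At kale: go left to rye.
      rye is a leaf — visit rye.
    At kale: go right to daisy.
      At daisy: no left child.
      At daisy: go right to bay.
        bay is a leaf — visit bay.
      Visit daisy.
    Visit kale.
  At pear: go right to moss.
    moss is a leaf — visit moss.
  Visit pear.
At elm: go right to fir.
  At fir: go left to fig.
    At fig: go left to aster.
      aster is a leaf — visit aster.
    At fig: no right child.
    Visit fig.
  At fir: go right to lily.
    At lily: go left to mint.
      mint is a leaf — visit mint.
    At lily: go right to sage.
      At sage: go left to lime.
        lime is a leaf — visit lime.
      At sage: no right child.
      Visit sage.
    Visit lily.
  Visit fir.
Visit elm.

rye bay daisy kale moss pear aster fig mint lime sage lily fir elm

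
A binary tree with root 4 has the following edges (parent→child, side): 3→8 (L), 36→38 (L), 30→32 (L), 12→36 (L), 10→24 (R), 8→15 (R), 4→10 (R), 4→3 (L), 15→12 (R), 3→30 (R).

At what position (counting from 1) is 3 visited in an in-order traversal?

In-order visits the left subtree, then the node, then the right subtree.
At 4: go left to 3.
  At 3: go left to 8.
    At 8: no left child.
    Visit 8.
    At 8: go right to 15.
      At 15: no left child.
      Visit 15.
      At 15: go right to 12.
        At 12: go left to 36.
          At 36: go left to 38.
            38 is a leaf — visit 38.
          Visit 36.
          At 36: no right child.
        Visit 12.
        At 12: no right child.
  Visit 3.
  At 3: go right to 30.
    At 30: go left to 32.
      32 is a leaf — visit 32.
    Visit 30.
    At 30: no right child.
Visit 4.
At 4: go right to 10.
  At 10: no left child.
  Visit 10.
  At 10: go right to 24.
    24 is a leaf — visit 24.
Full in-order sequence: 8, 15, 38, 36, 12, 3, 32, 30, 4, 10, 24.

6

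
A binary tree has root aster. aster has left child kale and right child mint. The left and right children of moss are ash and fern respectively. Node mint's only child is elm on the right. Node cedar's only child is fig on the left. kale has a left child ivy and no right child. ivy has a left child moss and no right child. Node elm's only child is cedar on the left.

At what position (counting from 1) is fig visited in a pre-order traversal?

10

Pre-order visits the node, then its left subtree, then its right subtree.
Visit aster.
At aster: go left to kale.
  Visit kale.
  At kale: go left to ivy.
    Visit ivy.
    At ivy: go left to moss.
      Visit moss.
      At moss: go left to ash.
        ash is a leaf — visit ash.
      At moss: go right to fern.
        fern is a leaf — visit fern.
    At ivy: no right child.
  At kale: no right child.
At aster: go right to mint.
  Visit mint.
  At mint: no left child.
  At mint: go right to elm.
    Visit elm.
    At elm: go left to cedar.
      Visit cedar.
      At cedar: go left to fig.
        fig is a leaf — visit fig.
      At cedar: no right child.
    At elm: no right child.
Full pre-order sequence: aster, kale, ivy, moss, ash, fern, mint, elm, cedar, fig.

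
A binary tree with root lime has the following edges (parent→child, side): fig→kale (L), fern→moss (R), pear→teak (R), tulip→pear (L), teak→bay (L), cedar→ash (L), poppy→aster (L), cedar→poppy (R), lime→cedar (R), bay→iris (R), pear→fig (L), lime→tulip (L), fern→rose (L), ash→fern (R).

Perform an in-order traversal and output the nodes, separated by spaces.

In-order visits the left subtree, then the node, then the right subtree.
At lime: go left to tulip.
  At tulip: go left to pear.
    At pear: go left to fig.
      At fig: go left to kale.
        kale is a leaf — visit kale.
      Visit fig.
      At fig: no right child.
    Visit pear.
    At pear: go right to teak.
      At teak: go left to bay.
        At bay: no left child.
        Visit bay.
        At bay: go right to iris.
          iris is a leaf — visit iris.
      Visit teak.
      At teak: no right child.
  Visit tulip.
  At tulip: no right child.
Visit lime.
At lime: go right to cedar.
  At cedar: go left to ash.
    At ash: no left child.
    Visit ash.
    At ash: go right to fern.
      At fern: go left to rose.
        rose is a leaf — visit rose.
      Visit fern.
      At fern: go right to moss.
        moss is a leaf — visit moss.
  Visit cedar.
  At cedar: go right to poppy.
    At poppy: go left to aster.
      aster is a leaf — visit aster.
    Visit poppy.
    At poppy: no right child.

kale fig pear bay iris teak tulip lime ash rose fern moss cedar aster poppy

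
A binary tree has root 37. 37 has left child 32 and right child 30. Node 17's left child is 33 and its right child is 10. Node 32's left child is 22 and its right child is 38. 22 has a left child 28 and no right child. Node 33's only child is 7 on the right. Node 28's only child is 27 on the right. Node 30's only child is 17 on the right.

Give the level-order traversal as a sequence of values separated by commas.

37, 32, 30, 22, 38, 17, 28, 33, 10, 27, 7

Level-order visits nodes level by level from the root, left to right within each level.
Level 0: 37
Level 1: 32, 30
Level 2: 22, 38, 17
Level 3: 28, 33, 10
Level 4: 27, 7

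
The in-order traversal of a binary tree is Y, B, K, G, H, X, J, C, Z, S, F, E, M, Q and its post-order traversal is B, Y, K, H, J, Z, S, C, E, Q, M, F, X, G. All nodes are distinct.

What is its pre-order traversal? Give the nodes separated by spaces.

G K Y B X H F C J S Z M E Q

The last element of post-order is the root; it splits in-order into left and right subtrees.
Root G: left subtree has 3 nodes {Y, B, K}, right has 10 {H, X, J, C, Z, S, F, E, M, Q}.
  Root K: left subtree has 2 nodes {Y, B}, right has 0 { }.
    Root Y: left subtree has 0 nodes { }, right has 1 {B}.
  Root X: left subtree has 1 node {H}, right has 8 {J, C, Z, S, F, E, M, Q}.
    Root F: left subtree has 4 nodes {J, C, Z, S}, right has 3 {E, M, Q}.
      Root C: left subtree has 1 node {J}, right has 2 {Z, S}.
        Root S: left subtree has 1 node {Z}, right has 0 { }.
      Root M: left subtree has 1 node {E}, right has 1 {Q}.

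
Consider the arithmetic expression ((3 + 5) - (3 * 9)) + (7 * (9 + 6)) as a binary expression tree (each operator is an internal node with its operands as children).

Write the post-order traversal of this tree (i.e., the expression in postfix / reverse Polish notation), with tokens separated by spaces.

Post-order on an expression tree gives postfix notation: for each operator, emit left operand, right operand, then the operator.

3 5 + 3 9 * - 7 9 6 + * +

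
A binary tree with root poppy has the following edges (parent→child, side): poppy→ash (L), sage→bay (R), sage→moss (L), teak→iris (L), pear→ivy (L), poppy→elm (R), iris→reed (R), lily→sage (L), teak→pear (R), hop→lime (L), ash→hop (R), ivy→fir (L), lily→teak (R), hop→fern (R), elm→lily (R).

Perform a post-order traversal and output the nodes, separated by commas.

Post-order visits the left subtree, then the right subtree, then the node.
At poppy: go left to ash.
  At ash: no left child.
  At ash: go right to hop.
    At hop: go left to lime.
      lime is a leaf — visit lime.
    At hop: go right to fern.
      fern is a leaf — visit fern.
    Visit hop.
  Visit ash.
At poppy: go right to elm.
  At elm: no left child.
  At elm: go right to lily.
    At lily: go left to sage.
      At sage: go left to moss.
        moss is a leaf — visit moss.
      At sage: go right to bay.
        bay is a leaf — visit bay.
      Visit sage.
    At lily: go right to teak.
      At teak: go left to iris.
        At iris: no left child.
        At iris: go right to reed.
          reed is a leaf — visit reed.
        Visit iris.
      At teak: go right to pear.
        At pear: go left to ivy.
          At ivy: go left to fir.
            fir is a leaf — visit fir.
          At ivy: no right child.
          Visit ivy.
        At pear: no right child.
        Visit pear.
      Visit teak.
    Visit lily.
  Visit elm.
Visit poppy.

lime, fern, hop, ash, moss, bay, sage, reed, iris, fir, ivy, pear, teak, lily, elm, poppy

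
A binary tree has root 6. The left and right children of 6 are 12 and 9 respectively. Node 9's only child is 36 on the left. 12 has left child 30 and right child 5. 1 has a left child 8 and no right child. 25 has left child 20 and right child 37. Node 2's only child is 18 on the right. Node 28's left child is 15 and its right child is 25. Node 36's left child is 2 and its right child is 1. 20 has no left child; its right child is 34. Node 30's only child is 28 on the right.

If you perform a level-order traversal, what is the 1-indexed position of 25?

11

Level-order visits nodes level by level from the root, left to right within each level.
Level 0: 6
Level 1: 12, 9
Level 2: 30, 5, 36
Level 3: 28, 2, 1
Level 4: 15, 25, 18, 8
Level 5: 20, 37
Level 6: 34
Full level-order sequence: 6, 12, 9, 30, 5, 36, 28, 2, 1, 15, 25, 18, 8, 20, 37, 34.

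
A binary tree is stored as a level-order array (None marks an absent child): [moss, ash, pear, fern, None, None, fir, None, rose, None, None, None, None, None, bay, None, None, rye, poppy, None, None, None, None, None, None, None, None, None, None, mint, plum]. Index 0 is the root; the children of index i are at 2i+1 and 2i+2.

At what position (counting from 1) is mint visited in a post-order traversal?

6

Post-order visits the left subtree, then the right subtree, then the node.
At moss: go left to ash.
  At ash: go left to fern.
    At fern: no left child.
    At fern: go right to rose.
      At rose: go left to rye.
        rye is a leaf — visit rye.
      At rose: go right to poppy.
        poppy is a leaf — visit poppy.
      Visit rose.
    Visit fern.
  At ash: no right child.
  Visit ash.
At moss: go right to pear.
  At pear: no left child.
  At pear: go right to fir.
    At fir: no left child.
    At fir: go right to bay.
      At bay: go left to mint.
        mint is a leaf — visit mint.
      At bay: go right to plum.
        plum is a leaf — visit plum.
      Visit bay.
    Visit fir.
  Visit pear.
Visit moss.
Full post-order sequence: rye, poppy, rose, fern, ash, mint, plum, bay, fir, pear, moss.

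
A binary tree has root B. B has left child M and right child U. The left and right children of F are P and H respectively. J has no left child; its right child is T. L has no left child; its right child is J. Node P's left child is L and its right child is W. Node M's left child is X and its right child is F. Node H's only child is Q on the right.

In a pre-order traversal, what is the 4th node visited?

Pre-order visits the node, then its left subtree, then its right subtree.
Visit B.
At B: go left to M.
  Visit M.
  At M: go left to X.
    X is a leaf — visit X.
  At M: go right to F.
    Visit F.
    At F: go left to P.
      Visit P.
      At P: go left to L.
        Visit L.
        At L: no left child.
        At L: go right to J.
          Visit J.
          At J: no left child.
          At J: go right to T.
            T is a leaf — visit T.
      At P: go right to W.
        W is a leaf — visit W.
    At F: go right to H.
      Visit H.
      At H: no left child.
      At H: go right to Q.
        Q is a leaf — visit Q.
At B: go right to U.
  U is a leaf — visit U.
Full pre-order sequence: B, M, X, F, P, L, J, T, W, H, Q, U.

F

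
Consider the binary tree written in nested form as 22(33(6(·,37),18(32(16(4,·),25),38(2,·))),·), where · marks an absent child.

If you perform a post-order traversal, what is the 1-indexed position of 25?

5

Post-order visits the left subtree, then the right subtree, then the node.
At 22: go left to 33.
  At 33: go left to 6.
    At 6: no left child.
    At 6: go right to 37.
      37 is a leaf — visit 37.
    Visit 6.
  At 33: go right to 18.
    At 18: go left to 32.
      At 32: go left to 16.
        At 16: go left to 4.
          4 is a leaf — visit 4.
        At 16: no right child.
        Visit 16.
      At 32: go right to 25.
        25 is a leaf — visit 25.
      Visit 32.
    At 18: go right to 38.
      At 38: go left to 2.
        2 is a leaf — visit 2.
      At 38: no right child.
      Visit 38.
    Visit 18.
  Visit 33.
At 22: no right child.
Visit 22.
Full post-order sequence: 37, 6, 4, 16, 25, 32, 2, 38, 18, 33, 22.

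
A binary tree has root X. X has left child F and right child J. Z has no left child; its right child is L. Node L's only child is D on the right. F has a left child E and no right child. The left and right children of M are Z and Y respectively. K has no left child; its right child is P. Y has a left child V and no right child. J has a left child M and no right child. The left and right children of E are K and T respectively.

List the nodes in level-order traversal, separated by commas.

X, F, J, E, M, K, T, Z, Y, P, L, V, D

Level-order visits nodes level by level from the root, left to right within each level.
Level 0: X
Level 1: F, J
Level 2: E, M
Level 3: K, T, Z, Y
Level 4: P, L, V
Level 5: D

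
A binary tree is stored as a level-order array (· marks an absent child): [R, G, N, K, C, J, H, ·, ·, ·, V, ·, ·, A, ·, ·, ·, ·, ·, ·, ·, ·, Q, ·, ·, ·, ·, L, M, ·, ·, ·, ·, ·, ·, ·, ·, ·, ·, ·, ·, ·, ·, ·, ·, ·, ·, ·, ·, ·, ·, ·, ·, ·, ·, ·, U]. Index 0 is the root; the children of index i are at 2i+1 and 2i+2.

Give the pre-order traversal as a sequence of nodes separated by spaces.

Pre-order visits the node, then its left subtree, then its right subtree.
Visit R.
At R: go left to G.
  Visit G.
  At G: go left to K.
    K is a leaf — visit K.
  At G: go right to C.
    Visit C.
    At C: no left child.
    At C: go right to V.
      Visit V.
      At V: no left child.
      At V: go right to Q.
        Q is a leaf — visit Q.
At R: go right to N.
  Visit N.
  At N: go left to J.
    J is a leaf — visit J.
  At N: go right to H.
    Visit H.
    At H: go left to A.
      Visit A.
      At A: go left to L.
        Visit L.
        At L: no left child.
        At L: go right to U.
          U is a leaf — visit U.
      At A: go right to M.
        M is a leaf — visit M.
    At H: no right child.

R G K C V Q N J H A L U M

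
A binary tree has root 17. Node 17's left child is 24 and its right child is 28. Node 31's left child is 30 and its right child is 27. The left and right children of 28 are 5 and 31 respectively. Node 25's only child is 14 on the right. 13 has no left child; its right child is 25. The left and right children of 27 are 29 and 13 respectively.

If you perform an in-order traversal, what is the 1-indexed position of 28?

4

In-order visits the left subtree, then the node, then the right subtree.
At 17: go left to 24.
  24 is a leaf — visit 24.
Visit 17.
At 17: go right to 28.
  At 28: go left to 5.
    5 is a leaf — visit 5.
  Visit 28.
  At 28: go right to 31.
    At 31: go left to 30.
      30 is a leaf — visit 30.
    Visit 31.
    At 31: go right to 27.
      At 27: go left to 29.
        29 is a leaf — visit 29.
      Visit 27.
      At 27: go right to 13.
        At 13: no left child.
        Visit 13.
        At 13: go right to 25.
          At 25: no left child.
          Visit 25.
          At 25: go right to 14.
            14 is a leaf — visit 14.
Full in-order sequence: 24, 17, 5, 28, 30, 31, 29, 27, 13, 25, 14.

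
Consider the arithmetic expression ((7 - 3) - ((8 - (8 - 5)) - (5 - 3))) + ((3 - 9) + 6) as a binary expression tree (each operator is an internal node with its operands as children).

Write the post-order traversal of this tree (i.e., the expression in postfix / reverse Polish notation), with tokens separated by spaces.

Post-order on an expression tree gives postfix notation: for each operator, emit left operand, right operand, then the operator.

7 3 - 8 8 5 - - 5 3 - - - 3 9 - 6 + +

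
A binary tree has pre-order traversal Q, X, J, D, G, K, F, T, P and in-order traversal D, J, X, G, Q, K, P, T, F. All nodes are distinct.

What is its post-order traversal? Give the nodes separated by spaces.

D J G X P T F K Q

The first element of pre-order is the root; it splits in-order into left and right subtrees.
Root Q: left subtree has 4 nodes {D, J, X, G}, right has 4 {K, P, T, F}.
  Root X: left subtree has 2 nodes {D, J}, right has 1 {G}.
    Root J: left subtree has 1 node {D}, right has 0 { }.
  Root K: left subtree has 0 nodes { }, right has 3 {P, T, F}.
    Root F: left subtree has 2 nodes {P, T}, right has 0 { }.
      Root T: left subtree has 1 node {P}, right has 0 { }.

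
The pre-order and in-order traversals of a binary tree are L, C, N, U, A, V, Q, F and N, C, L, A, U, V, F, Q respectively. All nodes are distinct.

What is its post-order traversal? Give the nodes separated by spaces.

N C A F Q V U L

The first element of pre-order is the root; it splits in-order into left and right subtrees.
Root L: left subtree has 2 nodes {N, C}, right has 5 {A, U, V, F, Q}.
  Root C: left subtree has 1 node {N}, right has 0 { }.
  Root U: left subtree has 1 node {A}, right has 3 {V, F, Q}.
    Root V: left subtree has 0 nodes { }, right has 2 {F, Q}.
      Root Q: left subtree has 1 node {F}, right has 0 { }.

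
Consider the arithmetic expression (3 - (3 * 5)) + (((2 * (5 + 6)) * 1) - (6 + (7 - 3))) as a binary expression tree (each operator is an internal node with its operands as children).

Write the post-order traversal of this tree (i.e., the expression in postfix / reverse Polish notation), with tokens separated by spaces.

Post-order on an expression tree gives postfix notation: for each operator, emit left operand, right operand, then the operator.

3 3 5 * - 2 5 6 + * 1 * 6 7 3 - + - +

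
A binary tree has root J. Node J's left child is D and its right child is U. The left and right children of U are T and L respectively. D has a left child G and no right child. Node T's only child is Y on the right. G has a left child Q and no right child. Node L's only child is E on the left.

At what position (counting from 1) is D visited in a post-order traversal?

3

Post-order visits the left subtree, then the right subtree, then the node.
At J: go left to D.
  At D: go left to G.
    At G: go left to Q.
      Q is a leaf — visit Q.
    At G: no right child.
    Visit G.
  At D: no right child.
  Visit D.
At J: go right to U.
  At U: go left to T.
    At T: no left child.
    At T: go right to Y.
      Y is a leaf — visit Y.
    Visit T.
  At U: go right to L.
    At L: go left to E.
      E is a leaf — visit E.
    At L: no right child.
    Visit L.
  Visit U.
Visit J.
Full post-order sequence: Q, G, D, Y, T, E, L, U, J.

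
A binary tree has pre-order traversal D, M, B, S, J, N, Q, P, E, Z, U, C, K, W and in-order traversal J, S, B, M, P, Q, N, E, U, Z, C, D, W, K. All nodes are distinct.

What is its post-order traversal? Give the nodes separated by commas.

The first element of pre-order is the root; it splits in-order into left and right subtrees.
Root D: left subtree has 11 nodes {J, S, B, M, P, Q, N, E, U, Z, C}, right has 2 {W, K}.
  Root M: left subtree has 3 nodes {J, S, B}, right has 7 {P, Q, N, E, U, Z, C}.
    Root B: left subtree has 2 nodes {J, S}, right has 0 { }.
      Root S: left subtree has 1 node {J}, right has 0 { }.
    Root N: left subtree has 2 nodes {P, Q}, right has 4 {E, U, Z, C}.
      Root Q: left subtree has 1 node {P}, right has 0 { }.
      Root E: left subtree has 0 nodes { }, right has 3 {U, Z, C}.
        Root Z: left subtree has 1 node {U}, right has 1 {C}.
  Root K: left subtree has 1 node {W}, right has 0 { }.

J, S, B, P, Q, U, C, Z, E, N, M, W, K, D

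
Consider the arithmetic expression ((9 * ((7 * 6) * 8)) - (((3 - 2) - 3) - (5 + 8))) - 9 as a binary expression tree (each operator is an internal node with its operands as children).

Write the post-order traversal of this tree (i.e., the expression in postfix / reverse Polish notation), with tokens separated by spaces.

Post-order on an expression tree gives postfix notation: for each operator, emit left operand, right operand, then the operator.

9 7 6 * 8 * * 3 2 - 3 - 5 8 + - - 9 -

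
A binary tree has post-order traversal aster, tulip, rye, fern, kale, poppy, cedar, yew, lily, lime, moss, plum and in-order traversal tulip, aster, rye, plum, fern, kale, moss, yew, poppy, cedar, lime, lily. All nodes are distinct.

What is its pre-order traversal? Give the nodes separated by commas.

plum, rye, tulip, aster, moss, kale, fern, lime, yew, cedar, poppy, lily

The last element of post-order is the root; it splits in-order into left and right subtrees.
Root plum: left subtree has 3 nodes {tulip, aster, rye}, right has 8 {fern, kale, moss, yew, poppy, cedar, lime, lily}.
  Root rye: left subtree has 2 nodes {tulip, aster}, right has 0 { }.
    Root tulip: left subtree has 0 nodes { }, right has 1 {aster}.
  Root moss: left subtree has 2 nodes {fern, kale}, right has 5 {yew, poppy, cedar, lime, lily}.
    Root kale: left subtree has 1 node {fern}, right has 0 { }.
    Root lime: left subtree has 3 nodes {yew, poppy, cedar}, right has 1 {lily}.
      Root yew: left subtree has 0 nodes { }, right has 2 {poppy, cedar}.
        Root cedar: left subtree has 1 node {poppy}, right has 0 { }.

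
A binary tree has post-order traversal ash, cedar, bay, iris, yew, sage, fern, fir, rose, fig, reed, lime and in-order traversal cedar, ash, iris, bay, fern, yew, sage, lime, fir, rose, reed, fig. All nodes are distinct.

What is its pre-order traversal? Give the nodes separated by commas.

lime, fern, iris, cedar, ash, bay, sage, yew, reed, rose, fir, fig

The last element of post-order is the root; it splits in-order into left and right subtrees.
Root lime: left subtree has 7 nodes {cedar, ash, iris, bay, fern, yew, sage}, right has 4 {fir, rose, reed, fig}.
  Root fern: left subtree has 4 nodes {cedar, ash, iris, bay}, right has 2 {yew, sage}.
    Root iris: left subtree has 2 nodes {cedar, ash}, right has 1 {bay}.
      Root cedar: left subtree has 0 nodes { }, right has 1 {ash}.
    Root sage: left subtree has 1 node {yew}, right has 0 { }.
  Root reed: left subtree has 2 nodes {fir, rose}, right has 1 {fig}.
    Root rose: left subtree has 1 node {fir}, right has 0 { }.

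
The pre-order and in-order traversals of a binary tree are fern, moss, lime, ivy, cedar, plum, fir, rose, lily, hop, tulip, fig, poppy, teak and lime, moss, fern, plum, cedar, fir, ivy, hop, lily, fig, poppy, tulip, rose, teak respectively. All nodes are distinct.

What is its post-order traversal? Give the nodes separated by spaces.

lime moss plum fir cedar hop poppy fig tulip lily teak rose ivy fern

The first element of pre-order is the root; it splits in-order into left and right subtrees.
Root fern: left subtree has 2 nodes {lime, moss}, right has 11 {plum, cedar, fir, ivy, hop, lily, fig, poppy, tulip, rose, teak}.
  Root moss: left subtree has 1 node {lime}, right has 0 { }.
  Root ivy: left subtree has 3 nodes {plum, cedar, fir}, right has 7 {hop, lily, fig, poppy, tulip, rose, teak}.
    Root cedar: left subtree has 1 node {plum}, right has 1 {fir}.
    Root rose: left subtree has 5 nodes {hop, lily, fig, poppy, tulip}, right has 1 {teak}.
      Root lily: left subtree has 1 node {hop}, right has 3 {fig, poppy, tulip}.
        Root tulip: left subtree has 2 nodes {fig, poppy}, right has 0 { }.
          Root fig: left subtree has 0 nodes { }, right has 1 {poppy}.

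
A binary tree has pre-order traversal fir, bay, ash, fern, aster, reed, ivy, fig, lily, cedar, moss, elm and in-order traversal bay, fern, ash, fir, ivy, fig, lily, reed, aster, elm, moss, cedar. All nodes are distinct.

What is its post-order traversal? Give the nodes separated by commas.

The first element of pre-order is the root; it splits in-order into left and right subtrees.
Root fir: left subtree has 3 nodes {bay, fern, ash}, right has 8 {ivy, fig, lily, reed, aster, elm, moss, cedar}.
  Root bay: left subtree has 0 nodes { }, right has 2 {fern, ash}.
    Root ash: left subtree has 1 node {fern}, right has 0 { }.
  Root aster: left subtree has 4 nodes {ivy, fig, lily, reed}, right has 3 {elm, moss, cedar}.
    Root reed: left subtree has 3 nodes {ivy, fig, lily}, right has 0 { }.
      Root ivy: left subtree has 0 nodes { }, right has 2 {fig, lily}.
        Root fig: left subtree has 0 nodes { }, right has 1 {lily}.
    Root cedar: left subtree has 2 nodes {elm, moss}, right has 0 { }.
      Root moss: left subtree has 1 node {elm}, right has 0 { }.

fern, ash, bay, lily, fig, ivy, reed, elm, moss, cedar, aster, fir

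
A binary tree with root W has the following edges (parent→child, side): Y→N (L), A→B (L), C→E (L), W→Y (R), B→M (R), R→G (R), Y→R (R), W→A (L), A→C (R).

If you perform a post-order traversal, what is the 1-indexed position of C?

4

Post-order visits the left subtree, then the right subtree, then the node.
At W: go left to A.
  At A: go left to B.
    At B: no left child.
    At B: go right to M.
      M is a leaf — visit M.
    Visit B.
  At A: go right to C.
    At C: go left to E.
      E is a leaf — visit E.
    At C: no right child.
    Visit C.
  Visit A.
At W: go right to Y.
  At Y: go left to N.
    N is a leaf — visit N.
  At Y: go right to R.
    At R: no left child.
    At R: go right to G.
      G is a leaf — visit G.
    Visit R.
  Visit Y.
Visit W.
Full post-order sequence: M, B, E, C, A, N, G, R, Y, W.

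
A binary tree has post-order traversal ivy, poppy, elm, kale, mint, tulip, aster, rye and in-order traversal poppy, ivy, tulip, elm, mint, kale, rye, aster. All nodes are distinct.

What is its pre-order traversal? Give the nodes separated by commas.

The last element of post-order is the root; it splits in-order into left and right subtrees.
Root rye: left subtree has 6 nodes {poppy, ivy, tulip, elm, mint, kale}, right has 1 {aster}.
  Root tulip: left subtree has 2 nodes {poppy, ivy}, right has 3 {elm, mint, kale}.
    Root poppy: left subtree has 0 nodes { }, right has 1 {ivy}.
    Root mint: left subtree has 1 node {elm}, right has 1 {kale}.

rye, tulip, poppy, ivy, mint, elm, kale, aster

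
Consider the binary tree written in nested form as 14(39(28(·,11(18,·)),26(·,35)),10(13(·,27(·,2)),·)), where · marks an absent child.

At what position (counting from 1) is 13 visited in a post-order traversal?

9

Post-order visits the left subtree, then the right subtree, then the node.
At 14: go left to 39.
  At 39: go left to 28.
    At 28: no left child.
    At 28: go right to 11.
      At 11: go left to 18.
        18 is a leaf — visit 18.
      At 11: no right child.
      Visit 11.
    Visit 28.
  At 39: go right to 26.
    At 26: no left child.
    At 26: go right to 35.
      35 is a leaf — visit 35.
    Visit 26.
  Visit 39.
At 14: go right to 10.
  At 10: go left to 13.
    At 13: no left child.
    At 13: go right to 27.
      At 27: no left child.
      At 27: go right to 2.
        2 is a leaf — visit 2.
      Visit 27.
    Visit 13.
  At 10: no right child.
  Visit 10.
Visit 14.
Full post-order sequence: 18, 11, 28, 35, 26, 39, 2, 27, 13, 10, 14.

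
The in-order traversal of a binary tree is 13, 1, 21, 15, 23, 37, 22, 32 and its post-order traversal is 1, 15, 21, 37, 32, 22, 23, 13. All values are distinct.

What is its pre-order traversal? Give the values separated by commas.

The last element of post-order is the root; it splits in-order into left and right subtrees.
Root 13: left subtree has 0 nodes { }, right has 7 {1, 21, 15, 23, 37, 22, 32}.
  Root 23: left subtree has 3 nodes {1, 21, 15}, right has 3 {37, 22, 32}.
    Root 21: left subtree has 1 node {1}, right has 1 {15}.
    Root 22: left subtree has 1 node {37}, right has 1 {32}.

13, 23, 21, 1, 15, 22, 37, 32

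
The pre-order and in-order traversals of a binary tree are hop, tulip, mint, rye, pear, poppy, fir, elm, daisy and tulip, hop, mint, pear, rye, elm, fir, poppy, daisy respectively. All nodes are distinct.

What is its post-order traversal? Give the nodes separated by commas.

The first element of pre-order is the root; it splits in-order into left and right subtrees.
Root hop: left subtree has 1 node {tulip}, right has 7 {mint, pear, rye, elm, fir, poppy, daisy}.
  Root mint: left subtree has 0 nodes { }, right has 6 {pear, rye, elm, fir, poppy, daisy}.
    Root rye: left subtree has 1 node {pear}, right has 4 {elm, fir, poppy, daisy}.
      Root poppy: left subtree has 2 nodes {elm, fir}, right has 1 {daisy}.
        Root fir: left subtree has 1 node {elm}, right has 0 { }.

tulip, pear, elm, fir, daisy, poppy, rye, mint, hop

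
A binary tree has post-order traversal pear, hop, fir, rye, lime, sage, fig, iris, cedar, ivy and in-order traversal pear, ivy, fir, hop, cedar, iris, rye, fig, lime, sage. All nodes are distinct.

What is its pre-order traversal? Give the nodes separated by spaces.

The last element of post-order is the root; it splits in-order into left and right subtrees.
Root ivy: left subtree has 1 node {pear}, right has 8 {fir, hop, cedar, iris, rye, fig, lime, sage}.
  Root cedar: left subtree has 2 nodes {fir, hop}, right has 5 {iris, rye, fig, lime, sage}.
    Root fir: left subtree has 0 nodes { }, right has 1 {hop}.
    Root iris: left subtree has 0 nodes { }, right has 4 {rye, fig, lime, sage}.
      Root fig: left subtree has 1 node {rye}, right has 2 {lime, sage}.
        Root sage: left subtree has 1 node {lime}, right has 0 { }.

ivy pear cedar fir hop iris fig rye sage lime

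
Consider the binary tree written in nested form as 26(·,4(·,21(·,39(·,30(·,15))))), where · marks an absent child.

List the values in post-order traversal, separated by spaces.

Post-order visits the left subtree, then the right subtree, then the node.
At 26: no left child.
At 26: go right to 4.
  At 4: no left child.
  At 4: go right to 21.
    At 21: no left child.
    At 21: go right to 39.
      At 39: no left child.
      At 39: go right to 30.
        At 30: no left child.
        At 30: go right to 15.
          15 is a leaf — visit 15.
        Visit 30.
      Visit 39.
    Visit 21.
  Visit 4.
Visit 26.

15 30 39 21 4 26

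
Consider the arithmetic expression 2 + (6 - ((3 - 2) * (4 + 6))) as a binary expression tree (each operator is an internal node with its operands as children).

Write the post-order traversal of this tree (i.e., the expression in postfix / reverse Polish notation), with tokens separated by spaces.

Post-order on an expression tree gives postfix notation: for each operator, emit left operand, right operand, then the operator.

2 6 3 2 - 4 6 + * - +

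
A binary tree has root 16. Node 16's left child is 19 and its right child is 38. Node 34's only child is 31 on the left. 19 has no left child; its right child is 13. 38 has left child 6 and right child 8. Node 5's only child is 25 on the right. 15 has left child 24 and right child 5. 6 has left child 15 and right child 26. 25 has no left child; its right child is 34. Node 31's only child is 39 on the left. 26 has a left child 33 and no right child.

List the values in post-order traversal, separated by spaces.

Post-order visits the left subtree, then the right subtree, then the node.
At 16: go left to 19.
  At 19: no left child.
  At 19: go right to 13.
    13 is a leaf — visit 13.
  Visit 19.
At 16: go right to 38.
  At 38: go left to 6.
    At 6: go left to 15.
      At 15: go left to 24.
        24 is a leaf — visit 24.
      At 15: go right to 5.
        At 5: no left child.
        At 5: go right to 25.
          At 25: no left child.
          At 25: go right to 34.
            At 34: go left to 31.
              At 31: go left to 39.
                39 is a leaf — visit 39.
              At 31: no right child.
              Visit 31.
            At 34: no right child.
            Visit 34.
          Visit 25.
        Visit 5.
      Visit 15.
    At 6: go right to 26.
      At 26: go left to 33.
        33 is a leaf — visit 33.
      At 26: no right child.
      Visit 26.
    Visit 6.
  At 38: go right to 8.
    8 is a leaf — visit 8.
  Visit 38.
Visit 16.

13 19 24 39 31 34 25 5 15 33 26 6 8 38 16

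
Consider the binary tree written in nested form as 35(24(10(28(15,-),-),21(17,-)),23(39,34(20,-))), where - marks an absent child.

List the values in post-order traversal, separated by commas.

15, 28, 10, 17, 21, 24, 39, 20, 34, 23, 35

Post-order visits the left subtree, then the right subtree, then the node.
At 35: go left to 24.
  At 24: go left to 10.
    At 10: go left to 28.
      At 28: go left to 15.
        15 is a leaf — visit 15.
      At 28: no right child.
      Visit 28.
    At 10: no right child.
    Visit 10.
  At 24: go right to 21.
    At 21: go left to 17.
      17 is a leaf — visit 17.
    At 21: no right child.
    Visit 21.
  Visit 24.
At 35: go right to 23.
  At 23: go left to 39.
    39 is a leaf — visit 39.
  At 23: go right to 34.
    At 34: go left to 20.
      20 is a leaf — visit 20.
    At 34: no right child.
    Visit 34.
  Visit 23.
Visit 35.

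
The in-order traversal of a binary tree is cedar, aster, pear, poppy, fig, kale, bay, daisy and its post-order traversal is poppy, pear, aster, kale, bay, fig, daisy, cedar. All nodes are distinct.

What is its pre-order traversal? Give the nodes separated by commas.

The last element of post-order is the root; it splits in-order into left and right subtrees.
Root cedar: left subtree has 0 nodes { }, right has 7 {aster, pear, poppy, fig, kale, bay, daisy}.
  Root daisy: left subtree has 6 nodes {aster, pear, poppy, fig, kale, bay}, right has 0 { }.
    Root fig: left subtree has 3 nodes {aster, pear, poppy}, right has 2 {kale, bay}.
      Root aster: left subtree has 0 nodes { }, right has 2 {pear, poppy}.
        Root pear: left subtree has 0 nodes { }, right has 1 {poppy}.
      Root bay: left subtree has 1 node {kale}, right has 0 { }.

cedar, daisy, fig, aster, pear, poppy, bay, kale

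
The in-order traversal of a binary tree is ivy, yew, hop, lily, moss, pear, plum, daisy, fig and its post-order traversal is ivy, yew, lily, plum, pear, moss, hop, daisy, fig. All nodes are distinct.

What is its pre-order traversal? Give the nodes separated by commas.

The last element of post-order is the root; it splits in-order into left and right subtrees.
Root fig: left subtree has 8 nodes {ivy, yew, hop, lily, moss, pear, plum, daisy}, right has 0 { }.
  Root daisy: left subtree has 7 nodes {ivy, yew, hop, lily, moss, pear, plum}, right has 0 { }.
    Root hop: left subtree has 2 nodes {ivy, yew}, right has 4 {lily, moss, pear, plum}.
      Root yew: left subtree has 1 node {ivy}, right has 0 { }.
      Root moss: left subtree has 1 node {lily}, right has 2 {pear, plum}.
        Root pear: left subtree has 0 nodes { }, right has 1 {plum}.

fig, daisy, hop, yew, ivy, moss, lily, pear, plum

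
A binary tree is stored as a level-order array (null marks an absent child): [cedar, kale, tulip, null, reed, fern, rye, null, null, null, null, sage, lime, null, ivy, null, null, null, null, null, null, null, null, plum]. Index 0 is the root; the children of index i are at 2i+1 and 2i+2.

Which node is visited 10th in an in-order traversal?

In-order visits the left subtree, then the node, then the right subtree.
At cedar: go left to kale.
  At kale: no left child.
  Visit kale.
  At kale: go right to reed.
    reed is a leaf — visit reed.
Visit cedar.
At cedar: go right to tulip.
  At tulip: go left to fern.
    At fern: go left to sage.
      At sage: go left to plum.
        plum is a leaf — visit plum.
      Visit sage.
      At sage: no right child.
    Visit fern.
    At fern: go right to lime.
      lime is a leaf — visit lime.
  Visit tulip.
  At tulip: go right to rye.
    At rye: no left child.
    Visit rye.
    At rye: go right to ivy.
      ivy is a leaf — visit ivy.
Full in-order sequence: kale, reed, cedar, plum, sage, fern, lime, tulip, rye, ivy.

ivy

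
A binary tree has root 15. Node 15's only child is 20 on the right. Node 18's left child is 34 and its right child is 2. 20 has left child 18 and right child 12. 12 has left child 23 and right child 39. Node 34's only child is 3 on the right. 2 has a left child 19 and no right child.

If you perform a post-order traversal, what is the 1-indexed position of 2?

Post-order visits the left subtree, then the right subtree, then the node.
At 15: no left child.
At 15: go right to 20.
  At 20: go left to 18.
    At 18: go left to 34.
      At 34: no left child.
      At 34: go right to 3.
        3 is a leaf — visit 3.
      Visit 34.
    At 18: go right to 2.
      At 2: go left to 19.
        19 is a leaf — visit 19.
      At 2: no right child.
      Visit 2.
    Visit 18.
  At 20: go right to 12.
    At 12: go left to 23.
      23 is a leaf — visit 23.
    At 12: go right to 39.
      39 is a leaf — visit 39.
    Visit 12.
  Visit 20.
Visit 15.
Full post-order sequence: 3, 34, 19, 2, 18, 23, 39, 12, 20, 15.

4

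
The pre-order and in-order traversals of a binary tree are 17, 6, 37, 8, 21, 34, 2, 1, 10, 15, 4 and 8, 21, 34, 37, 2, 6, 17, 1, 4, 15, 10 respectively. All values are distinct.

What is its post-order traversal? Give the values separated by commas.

The first element of pre-order is the root; it splits in-order into left and right subtrees.
Root 17: left subtree has 6 nodes {8, 21, 34, 37, 2, 6}, right has 4 {1, 4, 15, 10}.
  Root 6: left subtree has 5 nodes {8, 21, 34, 37, 2}, right has 0 { }.
    Root 37: left subtree has 3 nodes {8, 21, 34}, right has 1 {2}.
      Root 8: left subtree has 0 nodes { }, right has 2 {21, 34}.
        Root 21: left subtree has 0 nodes { }, right has 1 {34}.
  Root 1: left subtree has 0 nodes { }, right has 3 {4, 15, 10}.
    Root 10: left subtree has 2 nodes {4, 15}, right has 0 { }.
      Root 15: left subtree has 1 node {4}, right has 0 { }.

34, 21, 8, 2, 37, 6, 4, 15, 10, 1, 17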